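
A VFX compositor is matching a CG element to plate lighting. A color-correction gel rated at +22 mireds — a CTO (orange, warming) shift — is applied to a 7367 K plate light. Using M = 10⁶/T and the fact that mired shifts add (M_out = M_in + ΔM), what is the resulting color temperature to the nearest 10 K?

6340 K

M_in = 10⁶/7367 = 135.74 mireds.
M_out = 135.74 + (+22) = 157.74 mireds.
T_out = 10⁶/157.74 = 6339.5 K → 6340 K.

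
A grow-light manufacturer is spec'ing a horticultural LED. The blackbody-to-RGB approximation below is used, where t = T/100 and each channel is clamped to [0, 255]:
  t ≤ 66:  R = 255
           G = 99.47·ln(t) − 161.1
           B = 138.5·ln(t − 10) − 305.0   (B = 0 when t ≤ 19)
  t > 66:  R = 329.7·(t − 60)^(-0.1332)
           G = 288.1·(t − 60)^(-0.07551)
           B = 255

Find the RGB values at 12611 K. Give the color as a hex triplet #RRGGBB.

t = 12611/100 = 126.11; the t > 66 branch applies.
R = 329.7·(126.11 − 60)^(-0.1332) = 329.7·66.11^(-0.1332) = 329.7·0.57219 = 188.651.
G = 288.1·(126.11 − 60)^(-0.07551) = 288.1·66.11^(-0.07551) = 288.1·0.72870 = 209.940.
B = 255 by definition for t > 66.
Rounded: (189, 210, 255).
In hex: #BDD2FF.

#BDD2FF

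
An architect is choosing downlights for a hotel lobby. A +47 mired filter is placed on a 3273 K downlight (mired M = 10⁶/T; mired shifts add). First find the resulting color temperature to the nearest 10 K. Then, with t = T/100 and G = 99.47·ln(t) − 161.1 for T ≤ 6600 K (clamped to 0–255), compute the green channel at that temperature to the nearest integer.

172

M_in = 10⁶/3273 = 305.53; M_out = 305.53 + (+47) = 352.53.
T_out = 10⁶/352.53 = 2836.6 K → 2840 K; t = 28.4.
G = 99.47·ln 28.4 − 161.1 = 99.47·3.3464 − 161.1 = 171.765.
Rounded: 172.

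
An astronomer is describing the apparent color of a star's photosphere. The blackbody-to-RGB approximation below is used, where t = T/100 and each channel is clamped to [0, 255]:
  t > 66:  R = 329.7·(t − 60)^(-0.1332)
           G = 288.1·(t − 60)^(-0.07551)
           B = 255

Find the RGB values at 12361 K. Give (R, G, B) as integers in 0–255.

t = 12361/100 = 123.61; the t > 66 branch applies.
R = 329.7·(123.61 − 60)^(-0.1332) = 329.7·63.61^(-0.1332) = 329.7·0.57514 = 189.622.
G = 288.1·(123.61 − 60)^(-0.07551) = 288.1·63.61^(-0.07551) = 288.1·0.73083 = 210.552.
B = 255 by definition for t > 66.
Rounded: (190, 211, 255).

(190, 211, 255)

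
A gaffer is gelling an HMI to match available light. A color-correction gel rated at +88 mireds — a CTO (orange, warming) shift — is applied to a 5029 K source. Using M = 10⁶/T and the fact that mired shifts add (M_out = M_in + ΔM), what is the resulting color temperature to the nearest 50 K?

3500 K

M_in = 10⁶/5029 = 198.85 mireds.
M_out = 198.85 + (+88) = 286.85 mireds.
T_out = 10⁶/286.85 = 3486.2 K → 3500 K.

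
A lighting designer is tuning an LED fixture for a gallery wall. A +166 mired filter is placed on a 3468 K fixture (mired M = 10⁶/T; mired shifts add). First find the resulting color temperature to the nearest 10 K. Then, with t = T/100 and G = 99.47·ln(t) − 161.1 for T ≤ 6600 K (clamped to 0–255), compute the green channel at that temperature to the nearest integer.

146

M_in = 10⁶/3468 = 288.35; M_out = 288.35 + (+166) = 454.35.
T_out = 10⁶/454.35 = 2200.9 K → 2200 K; t = 22.
G = 99.47·ln 22 − 161.1 = 99.47·3.0910 − 161.1 = 146.366.
Rounded: 146.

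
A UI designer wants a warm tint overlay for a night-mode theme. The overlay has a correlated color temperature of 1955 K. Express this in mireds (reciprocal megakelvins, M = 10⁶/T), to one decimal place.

M = 10⁶ / 1955 = 511.509 → 511.5 mireds.

511.5 mireds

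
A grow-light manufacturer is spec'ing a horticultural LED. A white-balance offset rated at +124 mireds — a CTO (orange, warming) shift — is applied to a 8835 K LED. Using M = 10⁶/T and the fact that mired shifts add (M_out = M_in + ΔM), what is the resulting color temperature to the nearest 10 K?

4220 K

M_in = 10⁶/8835 = 113.19 mireds.
M_out = 113.19 + (+124) = 237.19 mireds.
T_out = 10⁶/237.19 = 4216.1 K → 4220 K.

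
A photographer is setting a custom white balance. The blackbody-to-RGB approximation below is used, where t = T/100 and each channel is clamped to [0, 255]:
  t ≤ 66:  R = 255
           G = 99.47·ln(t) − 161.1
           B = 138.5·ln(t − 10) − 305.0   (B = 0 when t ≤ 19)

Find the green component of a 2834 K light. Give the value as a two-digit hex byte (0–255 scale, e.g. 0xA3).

0xAC

t = 2834/100 = 28.34; the t ≤ 66 branch applies.
G = 99.47·ln 28.34 − 161.1 = 99.47·3.3443 − 161.1 = 171.555.
Rounded: 172; in hex, 0xAC.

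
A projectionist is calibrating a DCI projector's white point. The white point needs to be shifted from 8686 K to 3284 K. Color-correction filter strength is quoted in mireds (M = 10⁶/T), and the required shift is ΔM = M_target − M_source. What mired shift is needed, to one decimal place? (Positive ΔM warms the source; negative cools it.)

M_source = 10⁶/8686 = 115.128; M_target = 10⁶/3284 = 304.507.
ΔM = 304.507 − 115.128 = 189.379 → +189.4 mireds, a warming shift.

+189.4 mireds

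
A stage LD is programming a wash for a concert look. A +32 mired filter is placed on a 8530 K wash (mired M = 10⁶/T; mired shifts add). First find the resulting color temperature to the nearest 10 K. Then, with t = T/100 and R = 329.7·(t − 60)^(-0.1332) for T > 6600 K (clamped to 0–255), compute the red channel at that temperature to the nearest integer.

254

M_in = 10⁶/8530 = 117.23; M_out = 117.23 + (+32) = 149.23.
T_out = 10⁶/149.23 = 6700.9 K → 6700 K; t = 67.
R = 329.7·(67 − 60)^(-0.1332) = 329.7·7^(-0.1332) = 329.7·0.77167 = 254.420.
Rounded: 254.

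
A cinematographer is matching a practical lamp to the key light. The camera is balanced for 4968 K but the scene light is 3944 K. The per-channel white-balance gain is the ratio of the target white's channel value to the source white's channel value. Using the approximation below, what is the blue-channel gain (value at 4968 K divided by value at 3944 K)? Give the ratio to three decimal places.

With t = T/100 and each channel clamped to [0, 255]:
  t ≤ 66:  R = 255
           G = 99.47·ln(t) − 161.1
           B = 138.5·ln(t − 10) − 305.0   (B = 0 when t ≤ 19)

At 3944 K (t = 39.44):
  B = 138.5·ln(39.44 − 10) − 305.0 = 138.5·ln 29.44 − 305.0 = 138.5·3.3824 − 305.0 = 163.456.
At 4968 K (t = 49.68):
  B = 138.5·ln(49.68 − 10) − 305.0 = 138.5·ln 39.68 − 305.0 = 138.5·3.6808 − 305.0 = 204.797.
Gain = 204.797 / 163.456 = 1.2529 → 1.253.

1.253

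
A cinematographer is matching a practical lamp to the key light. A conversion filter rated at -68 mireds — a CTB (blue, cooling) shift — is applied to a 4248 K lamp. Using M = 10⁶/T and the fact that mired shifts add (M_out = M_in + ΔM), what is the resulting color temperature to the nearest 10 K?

M_in = 10⁶/4248 = 235.40 mireds.
M_out = 235.40 + (-68) = 167.40 mireds.
T_out = 10⁶/167.40 = 5973.5 K → 5970 K.

5970 K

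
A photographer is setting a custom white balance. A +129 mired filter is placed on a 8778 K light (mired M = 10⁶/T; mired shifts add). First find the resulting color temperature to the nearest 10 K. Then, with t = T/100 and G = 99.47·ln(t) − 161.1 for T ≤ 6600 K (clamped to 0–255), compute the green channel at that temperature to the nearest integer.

209

M_in = 10⁶/8778 = 113.92; M_out = 113.92 + (+129) = 242.92.
T_out = 10⁶/242.92 = 4116.6 K → 4120 K; t = 41.2.
G = 99.47·ln 41.2 − 161.1 = 99.47·3.7184 − 161.1 = 208.773.
Rounded: 209.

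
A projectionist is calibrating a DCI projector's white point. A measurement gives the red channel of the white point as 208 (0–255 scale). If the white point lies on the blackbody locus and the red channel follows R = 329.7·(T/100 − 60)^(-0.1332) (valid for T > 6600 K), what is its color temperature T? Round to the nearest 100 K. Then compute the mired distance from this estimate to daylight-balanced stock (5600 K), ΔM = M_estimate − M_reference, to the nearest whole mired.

-70 mireds

(t − 60)^(-0.1332) = 208/329.7 = 0.63088.
t − 60 = 0.63088^(1/-0.1332) = 0.63088^(-7.508) = 31.763, so t = 91.763.
T = 100·t = 9176 K → 9200 K to the nearest 100 K.
M_estimate = 10⁶/9200 = 108.70; M_reference = 10⁶/5600 = 178.57.
ΔM = 108.70 − 178.57 = -69.88 → -70 mireds.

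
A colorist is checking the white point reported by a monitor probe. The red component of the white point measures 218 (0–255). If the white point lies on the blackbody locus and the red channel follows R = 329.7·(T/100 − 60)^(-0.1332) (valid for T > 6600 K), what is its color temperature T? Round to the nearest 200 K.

(t − 60)^(-0.1332) = 218/329.7 = 0.66121.
t − 60 = 0.66121^(1/-0.1332) = 0.66121^(-7.508) = 22.326, so t = 82.326.
T = 100·t = 8233 K → 8200 K to the nearest 200 K.

8200 K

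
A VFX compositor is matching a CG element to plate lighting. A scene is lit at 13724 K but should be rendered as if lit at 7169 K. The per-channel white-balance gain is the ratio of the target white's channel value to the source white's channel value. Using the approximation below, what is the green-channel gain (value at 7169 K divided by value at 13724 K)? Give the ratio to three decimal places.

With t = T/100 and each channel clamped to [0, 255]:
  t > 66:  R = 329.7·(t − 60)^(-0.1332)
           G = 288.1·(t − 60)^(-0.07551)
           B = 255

At 13724 K (t = 137.24):
  G = 288.1·(137.24 − 60)^(-0.07551) = 288.1·77.24^(-0.07551) = 288.1·0.72019 = 207.488.
At 7169 K (t = 71.69):
  G = 288.1·(71.69 − 60)^(-0.07551) = 288.1·11.69^(-0.07551) = 288.1·0.83056 = 239.283.
Gain = 239.283 / 207.488 = 1.1532 → 1.153.

1.153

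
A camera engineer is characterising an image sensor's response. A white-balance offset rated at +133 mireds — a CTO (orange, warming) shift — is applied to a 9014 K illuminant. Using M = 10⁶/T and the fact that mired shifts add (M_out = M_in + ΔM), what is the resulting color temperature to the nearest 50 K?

4100 K

M_in = 10⁶/9014 = 110.94 mireds.
M_out = 110.94 + (+133) = 243.94 mireds.
T_out = 10⁶/243.94 = 4099.4 K → 4100 K.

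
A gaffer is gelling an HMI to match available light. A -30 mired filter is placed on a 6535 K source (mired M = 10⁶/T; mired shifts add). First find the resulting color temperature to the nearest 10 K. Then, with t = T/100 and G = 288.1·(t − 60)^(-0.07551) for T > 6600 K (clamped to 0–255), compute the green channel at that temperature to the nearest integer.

229

M_in = 10⁶/6535 = 153.02; M_out = 153.02 + (-30) = 123.02.
T_out = 10⁶/123.02 = 8128.6 K → 8130 K; t = 81.3.
G = 288.1·(81.3 − 60)^(-0.07551) = 288.1·21.3^(-0.07551) = 288.1·0.79377 = 228.685.
Rounded: 229.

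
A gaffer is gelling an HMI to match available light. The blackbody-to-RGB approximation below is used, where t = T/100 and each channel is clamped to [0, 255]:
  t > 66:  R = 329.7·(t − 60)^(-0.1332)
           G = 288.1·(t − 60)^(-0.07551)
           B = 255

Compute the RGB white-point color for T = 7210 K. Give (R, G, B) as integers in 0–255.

t = 7210/100 = 72.1; the t > 66 branch applies.
R = 329.7·(72.1 − 60)^(-0.1332) = 329.7·12.1^(-0.1332) = 329.7·0.71742 = 236.533.
G = 288.1·(72.1 − 60)^(-0.07551) = 288.1·12.1^(-0.07551) = 288.1·0.82840 = 238.661.
B = 255 by definition for t > 66.
Rounded: (237, 239, 255).

(237, 239, 255)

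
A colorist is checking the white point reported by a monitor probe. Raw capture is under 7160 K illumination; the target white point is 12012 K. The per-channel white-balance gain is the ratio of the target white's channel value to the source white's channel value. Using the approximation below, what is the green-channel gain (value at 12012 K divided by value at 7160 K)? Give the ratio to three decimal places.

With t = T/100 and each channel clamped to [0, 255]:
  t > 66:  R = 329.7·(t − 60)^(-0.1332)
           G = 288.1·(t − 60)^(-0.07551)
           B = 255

0.883

At 7160 K (t = 71.6):
  G = 288.1·(71.6 − 60)^(-0.07551) = 288.1·11.6^(-0.07551) = 288.1·0.83104 = 239.423.
At 12012 K (t = 120.12):
  G = 288.1·(120.12 − 60)^(-0.07551) = 288.1·60.12^(-0.07551) = 288.1·0.73395 = 211.451.
Gain = 211.451 / 239.423 = 0.8832 → 0.883.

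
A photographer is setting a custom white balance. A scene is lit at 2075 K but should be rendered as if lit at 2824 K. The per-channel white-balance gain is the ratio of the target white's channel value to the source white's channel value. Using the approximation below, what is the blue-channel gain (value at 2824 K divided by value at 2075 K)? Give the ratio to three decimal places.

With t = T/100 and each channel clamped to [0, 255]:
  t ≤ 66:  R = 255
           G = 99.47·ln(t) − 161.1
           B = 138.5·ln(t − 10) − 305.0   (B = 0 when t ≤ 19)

4.061

At 2075 K (t = 20.75):
  B = 138.5·ln(20.75 − 10) − 305.0 = 138.5·ln 10.75 − 305.0 = 138.5·2.3749 − 305.0 = 23.924.
At 2824 K (t = 28.24):
  B = 138.5·ln(28.24 − 10) − 305.0 = 138.5·ln 18.24 − 305.0 = 138.5·2.9036 − 305.0 = 97.151.
Gain = 97.151 / 23.924 = 4.0607 → 4.061.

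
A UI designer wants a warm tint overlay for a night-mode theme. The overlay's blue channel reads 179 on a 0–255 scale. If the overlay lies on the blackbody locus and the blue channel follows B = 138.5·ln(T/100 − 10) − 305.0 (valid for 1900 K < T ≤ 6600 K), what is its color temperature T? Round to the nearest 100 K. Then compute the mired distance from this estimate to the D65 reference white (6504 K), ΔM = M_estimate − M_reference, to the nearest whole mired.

ln(t − 10) = (179 + 305.0) / 138.5 = 3.4946.
t − 10 = e^3.4946 = 32.937, so t = 42.937.
T = 100·t = 4294 K → 4300 K to the nearest 100 K.
M_estimate = 10⁶/4300 = 232.56; M_reference = 10⁶/6504 = 153.75.
ΔM = 232.56 − 153.75 = 78.81 → +79 mireds.

+79 mireds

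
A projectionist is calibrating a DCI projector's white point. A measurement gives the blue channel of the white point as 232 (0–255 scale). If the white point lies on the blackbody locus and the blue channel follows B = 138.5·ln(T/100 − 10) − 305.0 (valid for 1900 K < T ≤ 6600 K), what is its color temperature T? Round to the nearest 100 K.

5800 K

ln(t − 10) = (232 + 305.0) / 138.5 = 3.8773.
t − 10 = e^3.8773 = 48.292, so t = 58.292.
T = 100·t = 5829 K → 5800 K to the nearest 100 K.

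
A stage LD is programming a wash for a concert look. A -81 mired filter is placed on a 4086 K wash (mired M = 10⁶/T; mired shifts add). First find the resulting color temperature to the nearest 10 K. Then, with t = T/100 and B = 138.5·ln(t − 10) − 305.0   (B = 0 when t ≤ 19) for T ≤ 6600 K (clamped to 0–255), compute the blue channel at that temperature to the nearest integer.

240

M_in = 10⁶/4086 = 244.74; M_out = 244.74 + (-81) = 163.74.
T_out = 10⁶/163.74 = 6107.3 K → 6110 K; t = 61.1.
B = 138.5·ln(61.1 − 10) − 305.0 = 138.5·ln 51.1 − 305.0 = 138.5·3.9338 − 305.0 = 239.829.
Rounded: 240.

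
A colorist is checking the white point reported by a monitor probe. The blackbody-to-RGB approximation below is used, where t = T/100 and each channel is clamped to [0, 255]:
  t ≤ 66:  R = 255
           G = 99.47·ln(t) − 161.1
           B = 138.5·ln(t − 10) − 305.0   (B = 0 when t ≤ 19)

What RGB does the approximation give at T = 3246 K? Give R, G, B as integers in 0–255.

t = 3246/100 = 32.46; the t ≤ 66 branch applies.
R = 255 by definition for t ≤ 66.
G = 99.47·ln 32.46 − 161.1 = 99.47·3.4800 − 161.1 = 185.056.
B = 138.5·ln(32.46 − 10) − 305.0 = 138.5·ln 22.46 − 305.0 = 138.5·3.1117 − 305.0 = 125.975.
Rounded: (255, 185, 126).

R=255, G=185, B=126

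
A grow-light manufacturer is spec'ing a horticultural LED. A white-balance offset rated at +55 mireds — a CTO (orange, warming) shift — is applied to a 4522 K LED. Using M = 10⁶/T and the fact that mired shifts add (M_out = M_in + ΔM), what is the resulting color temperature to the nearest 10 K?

3620 K

M_in = 10⁶/4522 = 221.14 mireds.
M_out = 221.14 + (+55) = 276.14 mireds.
T_out = 10⁶/276.14 = 3621.3 K → 3620 K.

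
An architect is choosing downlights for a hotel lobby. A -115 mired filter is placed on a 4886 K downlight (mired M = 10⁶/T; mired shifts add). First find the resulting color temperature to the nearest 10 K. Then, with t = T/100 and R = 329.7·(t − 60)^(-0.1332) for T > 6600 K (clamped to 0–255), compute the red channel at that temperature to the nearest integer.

195

M_in = 10⁶/4886 = 204.67; M_out = 204.67 + (-115) = 89.67.
T_out = 10⁶/89.67 = 11152.5 K → 11150 K; t = 111.5.
R = 329.7·(111.5 − 60)^(-0.1332) = 329.7·51.5^(-0.1332) = 329.7·0.59154 = 195.032.
Rounded: 195.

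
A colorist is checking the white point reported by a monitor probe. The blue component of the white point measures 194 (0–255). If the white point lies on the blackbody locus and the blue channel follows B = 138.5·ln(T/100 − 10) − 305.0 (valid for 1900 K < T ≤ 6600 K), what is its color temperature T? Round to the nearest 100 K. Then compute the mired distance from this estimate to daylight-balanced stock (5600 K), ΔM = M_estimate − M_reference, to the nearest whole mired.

+34 mireds

ln(t − 10) = (194 + 305.0) / 138.5 = 3.6029.
t − 10 = e^3.6029 = 36.704, so t = 46.704.
T = 100·t = 4670 K → 4700 K to the nearest 100 K.
M_estimate = 10⁶/4700 = 212.77; M_reference = 10⁶/5600 = 178.57.
ΔM = 212.77 − 178.57 = 34.19 → +34 mireds.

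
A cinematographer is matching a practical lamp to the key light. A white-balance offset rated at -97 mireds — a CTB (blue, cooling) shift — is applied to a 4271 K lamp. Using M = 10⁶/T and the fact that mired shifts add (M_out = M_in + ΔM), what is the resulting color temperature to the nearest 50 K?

7300 K

M_in = 10⁶/4271 = 234.14 mireds.
M_out = 234.14 + (-97) = 137.14 mireds.
T_out = 10⁶/137.14 = 7292.0 K → 7300 K.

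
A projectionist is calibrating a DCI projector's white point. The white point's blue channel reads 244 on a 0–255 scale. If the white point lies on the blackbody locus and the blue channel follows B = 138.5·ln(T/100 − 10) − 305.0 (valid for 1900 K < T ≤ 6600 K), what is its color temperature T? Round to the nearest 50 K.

6250 K

ln(t − 10) = (244 + 305.0) / 138.5 = 3.9639.
t − 10 = e^3.9639 = 52.662, so t = 62.662.
T = 100·t = 6266 K → 6250 K to the nearest 50 K.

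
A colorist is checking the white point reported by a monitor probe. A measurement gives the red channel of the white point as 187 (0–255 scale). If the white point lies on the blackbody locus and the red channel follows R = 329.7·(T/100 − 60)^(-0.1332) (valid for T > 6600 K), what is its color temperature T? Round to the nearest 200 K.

13000 K

(t − 60)^(-0.1332) = 187/329.7 = 0.56718.
t − 60 = 0.56718^(1/-0.1332) = 0.56718^(-7.508) = 70.620, so t = 130.620.
T = 100·t = 13062 K → 13000 K to the nearest 200 K.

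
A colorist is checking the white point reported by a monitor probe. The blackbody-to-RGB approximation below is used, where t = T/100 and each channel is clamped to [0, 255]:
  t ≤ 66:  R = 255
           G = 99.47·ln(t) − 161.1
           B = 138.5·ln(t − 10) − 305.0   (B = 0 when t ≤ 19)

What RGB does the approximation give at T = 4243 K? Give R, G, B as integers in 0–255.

R=255, G=212, B=177

t = 4243/100 = 42.43; the t ≤ 66 branch applies.
R = 255 by definition for t ≤ 66.
G = 99.47·ln 42.43 − 161.1 = 99.47·3.7479 − 161.1 = 211.699.
B = 138.5·ln(42.43 − 10) − 305.0 = 138.5·ln 32.43 − 305.0 = 138.5·3.4791 − 305.0 = 176.853.
Rounded: (255, 212, 177).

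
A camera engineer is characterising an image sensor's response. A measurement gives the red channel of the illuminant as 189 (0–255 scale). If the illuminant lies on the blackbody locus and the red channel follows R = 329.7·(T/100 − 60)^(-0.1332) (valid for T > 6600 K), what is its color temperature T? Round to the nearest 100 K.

(t − 60)^(-0.1332) = 189/329.7 = 0.57325.
t − 60 = 0.57325^(1/-0.1332) = 0.57325^(-7.508) = 65.199, so t = 125.199.
T = 100·t = 12520 K → 12500 K to the nearest 100 K.

12500 K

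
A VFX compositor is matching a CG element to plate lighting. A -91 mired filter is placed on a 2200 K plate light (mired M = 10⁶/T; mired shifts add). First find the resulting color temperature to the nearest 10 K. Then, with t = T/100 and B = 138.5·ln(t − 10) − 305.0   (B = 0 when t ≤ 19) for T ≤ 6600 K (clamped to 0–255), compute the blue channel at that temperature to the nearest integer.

M_in = 10⁶/2200 = 454.55; M_out = 454.55 + (-91) = 363.55.
T_out = 10⁶/363.55 = 2750.7 K → 2750 K; t = 27.5.
B = 138.5·ln(27.5 − 10) − 305.0 = 138.5·ln 17.5 − 305.0 = 138.5·2.8622 − 305.0 = 91.415.
Rounded: 91.

91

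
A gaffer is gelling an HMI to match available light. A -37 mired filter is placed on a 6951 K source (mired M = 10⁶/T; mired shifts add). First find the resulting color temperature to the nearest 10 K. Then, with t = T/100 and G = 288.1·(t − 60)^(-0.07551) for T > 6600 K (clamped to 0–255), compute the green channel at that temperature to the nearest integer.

M_in = 10⁶/6951 = 143.86; M_out = 143.86 + (-37) = 106.86.
T_out = 10⁶/106.86 = 9357.7 K → 9360 K; t = 93.6.
G = 288.1·(93.6 − 60)^(-0.07551) = 288.1·33.6^(-0.07551) = 288.1·0.76691 = 220.948.
Rounded: 221.

221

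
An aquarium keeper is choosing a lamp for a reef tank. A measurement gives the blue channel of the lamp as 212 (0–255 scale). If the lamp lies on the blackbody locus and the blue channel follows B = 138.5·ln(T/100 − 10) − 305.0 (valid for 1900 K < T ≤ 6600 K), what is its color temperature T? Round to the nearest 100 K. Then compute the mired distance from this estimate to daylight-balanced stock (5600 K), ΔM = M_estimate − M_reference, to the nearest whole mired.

ln(t − 10) = (212 + 305.0) / 138.5 = 3.7329.
t − 10 = e^3.7329 = 41.798, so t = 51.798.
T = 100·t = 5180 K → 5200 K to the nearest 100 K.
M_estimate = 10⁶/5200 = 192.31; M_reference = 10⁶/5600 = 178.57.
ΔM = 192.31 − 178.57 = 13.74 → +14 mireds.

+14 mireds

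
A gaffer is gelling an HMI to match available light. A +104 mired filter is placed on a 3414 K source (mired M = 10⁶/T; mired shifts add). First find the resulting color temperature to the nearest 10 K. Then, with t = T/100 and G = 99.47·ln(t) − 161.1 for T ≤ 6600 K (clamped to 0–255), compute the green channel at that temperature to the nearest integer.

M_in = 10⁶/3414 = 292.91; M_out = 292.91 + (+104) = 396.91.
T_out = 10⁶/396.91 = 2519.5 K → 2520 K; t = 25.2.
G = 99.47·ln 25.2 − 161.1 = 99.47·3.2268 − 161.1 = 159.874.
Rounded: 160.

160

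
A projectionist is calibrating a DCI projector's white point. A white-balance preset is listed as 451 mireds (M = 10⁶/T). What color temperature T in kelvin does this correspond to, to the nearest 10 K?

2220 K

T = 10⁶ / 451 = 2217.29 K → 2220 K.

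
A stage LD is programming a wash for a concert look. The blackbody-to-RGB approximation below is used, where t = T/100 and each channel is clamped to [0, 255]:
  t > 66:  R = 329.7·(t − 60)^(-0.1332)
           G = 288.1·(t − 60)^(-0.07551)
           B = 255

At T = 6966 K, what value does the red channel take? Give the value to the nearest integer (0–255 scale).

244

t = 6966/100 = 69.66; the t > 66 branch applies.
R = 329.7·(69.66 − 60)^(-0.1332) = 329.7·9.66^(-0.1332) = 329.7·0.73927 = 243.736.
Rounded: 244.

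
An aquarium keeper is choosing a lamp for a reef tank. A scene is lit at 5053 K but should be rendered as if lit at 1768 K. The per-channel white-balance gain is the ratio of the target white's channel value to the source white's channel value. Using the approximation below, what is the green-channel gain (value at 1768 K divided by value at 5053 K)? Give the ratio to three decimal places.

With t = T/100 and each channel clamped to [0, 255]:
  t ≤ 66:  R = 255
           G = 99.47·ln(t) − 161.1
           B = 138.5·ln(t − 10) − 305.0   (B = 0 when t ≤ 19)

At 5053 K (t = 50.53):
  G = 99.47·ln 50.53 − 161.1 = 99.47·3.9226 − 161.1 = 229.078.
At 1768 K (t = 17.68):
  G = 99.47·ln 17.68 − 161.1 = 99.47·2.8724 − 161.1 = 124.621.
Gain = 124.621 / 229.078 = 0.5440 → 0.544.

0.544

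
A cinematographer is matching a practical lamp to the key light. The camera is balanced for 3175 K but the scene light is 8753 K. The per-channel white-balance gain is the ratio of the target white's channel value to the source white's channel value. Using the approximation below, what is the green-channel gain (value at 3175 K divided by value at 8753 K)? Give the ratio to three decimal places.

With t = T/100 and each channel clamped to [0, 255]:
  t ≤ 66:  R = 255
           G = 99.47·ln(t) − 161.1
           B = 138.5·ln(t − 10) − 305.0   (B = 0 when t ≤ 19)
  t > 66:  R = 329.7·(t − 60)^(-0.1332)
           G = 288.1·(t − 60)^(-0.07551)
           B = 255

At 8753 K (t = 87.53):
  G = 288.1·(87.53 − 60)^(-0.07551) = 288.1·27.53^(-0.07551) = 288.1·0.77854 = 224.297.
At 3175 K (t = 31.75):
  G = 99.47·ln 31.75 − 161.1 = 99.47·3.4579 − 161.1 = 182.857.
Gain = 182.857 / 224.297 = 0.8152 → 0.815.

0.815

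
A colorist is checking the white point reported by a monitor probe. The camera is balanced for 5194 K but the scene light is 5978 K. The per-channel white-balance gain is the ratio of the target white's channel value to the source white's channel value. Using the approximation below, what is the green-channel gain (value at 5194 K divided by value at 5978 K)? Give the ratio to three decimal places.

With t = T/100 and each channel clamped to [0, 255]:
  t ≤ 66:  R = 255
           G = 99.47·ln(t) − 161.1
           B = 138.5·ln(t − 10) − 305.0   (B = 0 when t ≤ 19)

0.943

At 5978 K (t = 59.78):
  G = 99.47·ln 59.78 − 161.1 = 99.47·4.0907 − 161.1 = 245.799.
At 5194 K (t = 51.94):
  G = 99.47·ln 51.94 − 161.1 = 99.47·3.9501 − 161.1 = 231.815.
Gain = 231.815 / 245.799 = 0.9431 → 0.943.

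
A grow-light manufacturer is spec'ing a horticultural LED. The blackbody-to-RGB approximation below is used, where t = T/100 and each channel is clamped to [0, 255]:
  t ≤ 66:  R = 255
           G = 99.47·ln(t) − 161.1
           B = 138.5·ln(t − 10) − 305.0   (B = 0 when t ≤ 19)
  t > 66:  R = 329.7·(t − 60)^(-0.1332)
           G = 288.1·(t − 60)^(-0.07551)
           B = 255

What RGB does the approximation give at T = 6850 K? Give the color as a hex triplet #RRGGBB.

t = 6850/100 = 68.5; the t > 66 branch applies.
R = 329.7·(68.5 − 60)^(-0.1332) = 329.7·8.5^(-0.1332) = 329.7·0.75197 = 247.925.
G = 288.1·(68.5 − 60)^(-0.07551) = 288.1·8.5^(-0.07551) = 288.1·0.85078 = 245.111.
B = 255 by definition for t > 66.
Rounded: (248, 245, 255).
In hex: #F8F5FF.

#F8F5FF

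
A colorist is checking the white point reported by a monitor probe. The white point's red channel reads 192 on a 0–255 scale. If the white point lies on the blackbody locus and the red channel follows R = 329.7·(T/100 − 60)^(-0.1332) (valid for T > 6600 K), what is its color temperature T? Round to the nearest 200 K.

(t − 60)^(-0.1332) = 192/329.7 = 0.58235.
t − 60 = 0.58235^(1/-0.1332) = 0.58235^(-7.508) = 57.929, so t = 117.929.
T = 100·t = 11793 K → 11800 K to the nearest 200 K.

11800 K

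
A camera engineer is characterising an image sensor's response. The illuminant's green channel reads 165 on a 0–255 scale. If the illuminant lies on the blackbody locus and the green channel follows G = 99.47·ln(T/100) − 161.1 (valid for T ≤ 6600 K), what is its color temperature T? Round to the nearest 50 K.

2650 K

ln t = (165 + 161.1) / 99.47 = 3.2784.
t = e^3.2784 = 26.533.
T = 100·t = 2653 K → 2650 K to the nearest 50 K.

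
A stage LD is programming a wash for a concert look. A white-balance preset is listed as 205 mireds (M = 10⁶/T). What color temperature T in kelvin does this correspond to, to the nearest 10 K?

T = 10⁶ / 205 = 4878.05 K → 4880 K.

4880 K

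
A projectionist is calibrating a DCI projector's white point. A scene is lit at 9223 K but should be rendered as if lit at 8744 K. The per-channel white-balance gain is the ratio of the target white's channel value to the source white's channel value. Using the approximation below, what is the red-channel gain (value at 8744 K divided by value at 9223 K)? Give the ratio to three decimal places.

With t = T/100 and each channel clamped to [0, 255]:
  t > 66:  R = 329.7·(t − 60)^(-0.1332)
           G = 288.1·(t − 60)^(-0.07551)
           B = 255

1.022

At 9223 K (t = 92.23):
  R = 329.7·(92.23 − 60)^(-0.1332) = 329.7·32.23^(-0.1332) = 329.7·0.62965 = 207.596.
At 8744 K (t = 87.44):
  R = 329.7·(87.44 − 60)^(-0.1332) = 329.7·27.44^(-0.1332) = 329.7·0.64329 = 212.093.
Gain = 212.093 / 207.596 = 1.0217 → 1.022.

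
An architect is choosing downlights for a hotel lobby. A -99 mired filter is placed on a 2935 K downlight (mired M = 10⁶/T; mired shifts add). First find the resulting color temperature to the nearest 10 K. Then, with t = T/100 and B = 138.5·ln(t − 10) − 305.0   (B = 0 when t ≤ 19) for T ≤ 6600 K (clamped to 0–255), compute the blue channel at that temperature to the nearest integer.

172

M_in = 10⁶/2935 = 340.72; M_out = 340.72 + (-99) = 241.72.
T_out = 10⁶/241.72 = 4137.1 K → 4140 K; t = 41.4.
B = 138.5·ln(41.4 − 10) − 305.0 = 138.5·ln 31.4 − 305.0 = 138.5·3.4468 − 305.0 = 172.383.
Rounded: 172.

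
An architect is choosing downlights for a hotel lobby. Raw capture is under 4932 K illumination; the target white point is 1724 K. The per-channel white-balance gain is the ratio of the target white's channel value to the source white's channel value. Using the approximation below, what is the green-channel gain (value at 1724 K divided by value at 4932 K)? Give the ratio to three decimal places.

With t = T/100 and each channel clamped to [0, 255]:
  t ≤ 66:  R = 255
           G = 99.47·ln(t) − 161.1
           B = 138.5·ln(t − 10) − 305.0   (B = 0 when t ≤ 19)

At 4932 K (t = 49.32):
  G = 99.47·ln 49.32 − 161.1 = 99.47·3.8983 − 161.1 = 226.667.
At 1724 K (t = 17.24):
  G = 99.47·ln 17.24 − 161.1 = 99.47·2.8472 − 161.1 = 122.114.
Gain = 122.114 / 226.667 = 0.5387 → 0.539.

0.539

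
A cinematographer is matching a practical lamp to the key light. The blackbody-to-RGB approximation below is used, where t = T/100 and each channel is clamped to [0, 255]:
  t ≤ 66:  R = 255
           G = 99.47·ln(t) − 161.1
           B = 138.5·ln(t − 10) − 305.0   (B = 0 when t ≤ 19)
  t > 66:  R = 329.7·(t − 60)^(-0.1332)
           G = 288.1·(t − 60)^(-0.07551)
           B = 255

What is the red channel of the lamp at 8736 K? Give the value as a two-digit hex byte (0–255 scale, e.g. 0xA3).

t = 8736/100 = 87.36; the t > 66 branch applies.
R = 329.7·(87.36 − 60)^(-0.1332) = 329.7·27.36^(-0.1332) = 329.7·0.64354 = 212.175.
Rounded: 212; in hex, 0xD4.

0xD4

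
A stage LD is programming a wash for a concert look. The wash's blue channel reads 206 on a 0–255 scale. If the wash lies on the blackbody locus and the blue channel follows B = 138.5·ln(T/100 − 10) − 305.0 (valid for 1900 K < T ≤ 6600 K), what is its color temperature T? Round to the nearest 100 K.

ln(t − 10) = (206 + 305.0) / 138.5 = 3.6895.
t − 10 = e^3.6895 = 40.026, so t = 50.026.
T = 100·t = 5003 K → 5000 K to the nearest 100 K.

5000 K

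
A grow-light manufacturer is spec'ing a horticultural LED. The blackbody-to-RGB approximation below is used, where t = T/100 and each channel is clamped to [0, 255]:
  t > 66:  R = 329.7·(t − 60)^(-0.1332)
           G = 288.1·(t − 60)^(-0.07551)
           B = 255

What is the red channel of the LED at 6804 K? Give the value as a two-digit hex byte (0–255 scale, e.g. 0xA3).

t = 6804/100 = 68.04; the t > 66 branch applies.
R = 329.7·(68.04 − 60)^(-0.1332) = 329.7·8.04^(-0.1332) = 329.7·0.75756 = 249.769.
Rounded: 250; in hex, 0xFA.

0xFA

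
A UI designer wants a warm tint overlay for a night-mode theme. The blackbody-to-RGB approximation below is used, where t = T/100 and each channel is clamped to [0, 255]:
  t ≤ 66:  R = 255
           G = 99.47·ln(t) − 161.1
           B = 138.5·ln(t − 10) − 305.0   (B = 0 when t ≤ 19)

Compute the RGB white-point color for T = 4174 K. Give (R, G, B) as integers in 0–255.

t = 4174/100 = 41.74; the t ≤ 66 branch applies.
R = 255 by definition for t ≤ 66.
G = 99.47·ln 41.74 − 161.1 = 99.47·3.7315 − 161.1 = 210.068.
B = 138.5·ln(41.74 − 10) − 305.0 = 138.5·ln 31.74 − 305.0 = 138.5·3.4576 − 305.0 = 173.875.
Rounded: (255, 210, 174).

(255, 210, 174)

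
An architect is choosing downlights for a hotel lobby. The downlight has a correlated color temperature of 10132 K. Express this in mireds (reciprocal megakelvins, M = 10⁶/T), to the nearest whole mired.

99 mireds

M = 10⁶ / 10132 = 98.697 → 99 mireds.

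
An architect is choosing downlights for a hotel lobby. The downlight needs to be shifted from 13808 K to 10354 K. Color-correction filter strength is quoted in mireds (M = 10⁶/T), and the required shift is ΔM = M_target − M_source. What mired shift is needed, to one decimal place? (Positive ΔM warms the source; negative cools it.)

+24.2 mireds

M_source = 10⁶/13808 = 72.422; M_target = 10⁶/10354 = 96.581.
ΔM = 96.581 − 72.422 = 24.159 → +24.2 mireds, a warming shift.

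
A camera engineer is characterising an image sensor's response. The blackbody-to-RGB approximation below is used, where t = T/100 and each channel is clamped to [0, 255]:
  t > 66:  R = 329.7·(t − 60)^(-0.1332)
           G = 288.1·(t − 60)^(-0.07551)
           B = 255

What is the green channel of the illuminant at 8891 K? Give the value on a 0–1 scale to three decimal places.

t = 8891/100 = 88.91; the t > 66 branch applies.
G = 288.1·(88.91 − 60)^(-0.07551) = 288.1·28.91^(-0.07551) = 288.1·0.77567 = 223.470.
On a 0–1 scale: 223.470/255 = 0.8764 → 0.876.

0.876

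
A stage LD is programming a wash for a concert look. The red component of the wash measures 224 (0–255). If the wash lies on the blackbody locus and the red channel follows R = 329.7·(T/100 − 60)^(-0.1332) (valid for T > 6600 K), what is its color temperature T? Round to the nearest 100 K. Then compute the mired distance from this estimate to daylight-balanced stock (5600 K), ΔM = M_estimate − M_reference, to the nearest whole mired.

(t − 60)^(-0.1332) = 224/329.7 = 0.67941.
t − 60 = 0.67941^(1/-0.1332) = 0.67941^(-7.508) = 18.209, so t = 78.209.
T = 100·t = 7821 K → 7800 K to the nearest 100 K.
M_estimate = 10⁶/7800 = 128.21; M_reference = 10⁶/5600 = 178.57.
ΔM = 128.21 − 178.57 = -50.37 → -50 mireds.

-50 mireds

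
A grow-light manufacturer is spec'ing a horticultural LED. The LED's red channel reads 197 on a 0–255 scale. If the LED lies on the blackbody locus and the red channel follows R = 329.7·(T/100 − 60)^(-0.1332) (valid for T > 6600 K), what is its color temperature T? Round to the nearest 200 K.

(t − 60)^(-0.1332) = 197/329.7 = 0.59751.
t − 60 = 0.59751^(1/-0.1332) = 0.59751^(-7.508) = 47.761, so t = 107.761.
T = 100·t = 10776 K → 10800 K to the nearest 200 K.

10800 K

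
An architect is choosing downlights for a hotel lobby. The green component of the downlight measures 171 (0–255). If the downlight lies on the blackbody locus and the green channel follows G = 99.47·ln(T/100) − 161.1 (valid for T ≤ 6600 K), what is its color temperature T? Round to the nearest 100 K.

2800 K

ln t = (171 + 161.1) / 99.47 = 3.3387.
t = e^3.3387 = 28.182.
T = 100·t = 2818 K → 2800 K to the nearest 100 K.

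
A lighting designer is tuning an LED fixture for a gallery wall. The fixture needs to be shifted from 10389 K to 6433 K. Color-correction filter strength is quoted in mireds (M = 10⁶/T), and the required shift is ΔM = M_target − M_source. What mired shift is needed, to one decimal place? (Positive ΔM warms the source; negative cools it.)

M_source = 10⁶/10389 = 96.256; M_target = 10⁶/6433 = 155.448.
ΔM = 155.448 − 96.256 = 59.193 → +59.2 mireds, a warming shift.

+59.2 mireds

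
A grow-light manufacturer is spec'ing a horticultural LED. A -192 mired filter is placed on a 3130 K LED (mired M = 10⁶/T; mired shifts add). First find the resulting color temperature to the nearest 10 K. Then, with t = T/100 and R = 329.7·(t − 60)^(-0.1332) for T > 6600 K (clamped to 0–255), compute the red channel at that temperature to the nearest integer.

M_in = 10⁶/3130 = 319.49; M_out = 319.49 + (-192) = 127.49.
T_out = 10⁶/127.49 = 7843.8 K → 7840 K; t = 78.4.
R = 329.7·(78.4 − 60)^(-0.1332) = 329.7·18.4^(-0.1332) = 329.7·0.67846 = 223.689.
Rounded: 224.

224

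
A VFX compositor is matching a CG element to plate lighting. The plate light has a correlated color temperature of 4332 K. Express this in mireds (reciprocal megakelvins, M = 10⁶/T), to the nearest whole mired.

M = 10⁶ / 4332 = 230.840 → 231 mireds.

231 mireds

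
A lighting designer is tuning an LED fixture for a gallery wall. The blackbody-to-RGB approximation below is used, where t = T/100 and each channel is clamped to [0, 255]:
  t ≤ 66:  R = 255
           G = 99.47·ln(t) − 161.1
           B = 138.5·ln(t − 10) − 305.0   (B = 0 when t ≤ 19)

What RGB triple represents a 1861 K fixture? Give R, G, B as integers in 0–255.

t = 1861/100 = 18.61; the t ≤ 66 branch applies.
R = 255 by definition for t ≤ 66.
G = 99.47·ln 18.61 − 161.1 = 99.47·2.9237 − 161.1 = 129.720.
t = 18.61 ≤ 19, so B = 0.
Rounded: (255, 130, 0).

R=255, G=130, B=0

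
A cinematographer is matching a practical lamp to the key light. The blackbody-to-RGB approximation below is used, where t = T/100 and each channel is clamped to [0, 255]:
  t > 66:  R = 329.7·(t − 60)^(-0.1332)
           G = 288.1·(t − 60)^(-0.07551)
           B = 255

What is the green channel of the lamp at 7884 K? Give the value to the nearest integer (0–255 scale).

t = 7884/100 = 78.84; the t > 66 branch applies.
G = 288.1·(78.84 − 60)^(-0.07551) = 288.1·18.84^(-0.07551) = 288.1·0.80116 = 230.814.
Rounded: 231.

231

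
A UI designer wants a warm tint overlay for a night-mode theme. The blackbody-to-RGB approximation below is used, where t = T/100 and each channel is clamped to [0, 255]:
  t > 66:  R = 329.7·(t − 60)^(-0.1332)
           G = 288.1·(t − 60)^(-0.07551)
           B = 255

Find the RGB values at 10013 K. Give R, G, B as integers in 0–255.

R=202, G=218, B=255

t = 10013/100 = 100.13; the t > 66 branch applies.
R = 329.7·(100.13 − 60)^(-0.1332) = 329.7·40.13^(-0.1332) = 329.7·0.61153 = 201.622.
G = 288.1·(100.13 − 60)^(-0.07551) = 288.1·40.13^(-0.07551) = 288.1·0.75670 = 218.004.
B = 255 by definition for t > 66.
Rounded: (202, 218, 255).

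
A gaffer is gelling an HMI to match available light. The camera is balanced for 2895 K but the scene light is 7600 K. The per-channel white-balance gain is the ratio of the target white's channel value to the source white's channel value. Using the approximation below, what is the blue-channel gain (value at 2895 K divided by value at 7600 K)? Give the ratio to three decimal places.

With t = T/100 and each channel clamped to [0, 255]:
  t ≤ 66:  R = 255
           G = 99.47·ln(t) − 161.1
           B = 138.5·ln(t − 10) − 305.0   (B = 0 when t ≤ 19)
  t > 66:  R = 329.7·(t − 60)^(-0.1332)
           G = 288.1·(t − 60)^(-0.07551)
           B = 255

At 7600 K (t = 76):
  B = 255 by definition for t > 66.
At 2895 K (t = 28.95):
  B = 138.5·ln(28.95 − 10) − 305.0 = 138.5·ln 18.95 − 305.0 = 138.5·2.9418 − 305.0 = 102.440.
Gain = 102.440 / 255.000 = 0.4017 → 0.402.

0.402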